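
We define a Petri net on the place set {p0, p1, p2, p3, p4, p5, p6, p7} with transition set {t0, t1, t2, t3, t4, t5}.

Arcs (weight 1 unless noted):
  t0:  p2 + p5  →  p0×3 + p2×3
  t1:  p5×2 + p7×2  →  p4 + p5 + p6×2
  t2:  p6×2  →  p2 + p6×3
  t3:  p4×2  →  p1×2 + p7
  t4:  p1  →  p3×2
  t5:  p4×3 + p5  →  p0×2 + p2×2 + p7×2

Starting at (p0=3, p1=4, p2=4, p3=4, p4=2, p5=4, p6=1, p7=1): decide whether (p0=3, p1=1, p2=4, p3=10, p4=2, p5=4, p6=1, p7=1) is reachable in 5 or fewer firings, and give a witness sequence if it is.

step 1: fire t4:  (p0=3, p1=4, p2=4, p3=4, p4=2, p5=4, p6=1, p7=1) → (p0=3, p1=3, p2=4, p3=6, p4=2, p5=4, p6=1, p7=1)
step 2: fire t4:  (p0=3, p1=3, p2=4, p3=6, p4=2, p5=4, p6=1, p7=1) → (p0=3, p1=2, p2=4, p3=8, p4=2, p5=4, p6=1, p7=1)
step 3: fire t4:  (p0=3, p1=2, p2=4, p3=8, p4=2, p5=4, p6=1, p7=1) → (p0=3, p1=1, p2=4, p3=10, p4=2, p5=4, p6=1, p7=1)

YES — reachable via ⟨t4, t4, t4⟩ (3 firings)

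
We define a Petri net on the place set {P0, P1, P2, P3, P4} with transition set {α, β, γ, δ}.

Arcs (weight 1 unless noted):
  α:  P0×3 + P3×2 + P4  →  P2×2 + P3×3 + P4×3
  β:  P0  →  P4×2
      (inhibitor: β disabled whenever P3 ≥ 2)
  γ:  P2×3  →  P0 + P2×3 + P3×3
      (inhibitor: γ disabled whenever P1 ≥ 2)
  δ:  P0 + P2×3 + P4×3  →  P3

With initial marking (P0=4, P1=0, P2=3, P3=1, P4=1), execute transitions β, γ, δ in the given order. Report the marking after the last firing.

(P0=3, P1=0, P2=0, P3=5, P4=0)

step 1: fire β:  (P0=4, P1=0, P2=3, P3=1, P4=1) → (P0=3, P1=0, P2=3, P3=1, P4=3)
step 2: fire γ:  (P0=3, P1=0, P2=3, P3=1, P4=3) → (P0=4, P1=0, P2=3, P3=4, P4=3)
step 3: fire δ:  (P0=4, P1=0, P2=3, P3=4, P4=3) → (P0=3, P1=0, P2=0, P3=5, P4=0)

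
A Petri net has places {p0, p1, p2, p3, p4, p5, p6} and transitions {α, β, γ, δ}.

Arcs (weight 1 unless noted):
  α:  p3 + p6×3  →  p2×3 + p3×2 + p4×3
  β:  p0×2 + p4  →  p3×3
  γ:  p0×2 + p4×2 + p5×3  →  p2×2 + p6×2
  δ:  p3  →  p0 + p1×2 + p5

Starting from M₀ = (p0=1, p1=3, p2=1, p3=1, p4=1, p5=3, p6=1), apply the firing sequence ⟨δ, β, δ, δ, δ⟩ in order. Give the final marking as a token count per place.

step 1: fire δ:  (p0=1, p1=3, p2=1, p3=1, p4=1, p5=3, p6=1) → (p0=2, p1=5, p2=1, p3=0, p4=1, p5=4, p6=1)
step 2: fire β:  (p0=2, p1=5, p2=1, p3=0, p4=1, p5=4, p6=1) → (p0=0, p1=5, p2=1, p3=3, p4=0, p5=4, p6=1)
step 3: fire δ:  (p0=0, p1=5, p2=1, p3=3, p4=0, p5=4, p6=1) → (p0=1, p1=7, p2=1, p3=2, p4=0, p5=5, p6=1)
step 4: fire δ:  (p0=1, p1=7, p2=1, p3=2, p4=0, p5=5, p6=1) → (p0=2, p1=9, p2=1, p3=1, p4=0, p5=6, p6=1)
step 5: fire δ:  (p0=2, p1=9, p2=1, p3=1, p4=0, p5=6, p6=1) → (p0=3, p1=11, p2=1, p3=0, p4=0, p5=7, p6=1)

(p0=3, p1=11, p2=1, p3=0, p4=0, p5=7, p6=1)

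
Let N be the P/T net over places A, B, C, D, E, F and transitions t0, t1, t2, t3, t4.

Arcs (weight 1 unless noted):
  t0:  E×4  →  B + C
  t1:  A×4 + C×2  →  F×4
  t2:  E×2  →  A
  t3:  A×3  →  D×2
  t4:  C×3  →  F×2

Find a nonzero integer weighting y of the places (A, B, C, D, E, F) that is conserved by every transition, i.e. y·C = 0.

y = (A:2, B:2, C:2, D:3, E:1, F:3)

Incidence matrix C (rows=places, cols=transitions):
       t0   t1   t2   t3   t4
    A   0   -4    1   -3    0
    B   1    0    0    0    0
    C   1   -2    0    0   -3
    D   0    0    0    2    0
    E  -4    0   -2    0    0
    F   0    4    0    0    2

Candidate y = [2, 2, 2, 3, 1, 3]; check y·C column-wise:
  col t0: 2·0 + 2·1 + 2·1 + 3·0 + 1·-4 + 3·0 = 0
  col t1: 2·-4 + 2·0 + 2·-2 + 3·0 + 1·0 + 3·4 = 0
  col t2: 2·1 + 2·0 + 2·0 + 3·0 + 1·-2 + 3·0 = 0
  col t3: 2·-3 + 2·0 + 2·0 + 3·2 + 1·0 + 3·0 = 0
  col t4: 2·0 + 2·0 + 2·-3 + 3·0 + 1·0 + 3·2 = 0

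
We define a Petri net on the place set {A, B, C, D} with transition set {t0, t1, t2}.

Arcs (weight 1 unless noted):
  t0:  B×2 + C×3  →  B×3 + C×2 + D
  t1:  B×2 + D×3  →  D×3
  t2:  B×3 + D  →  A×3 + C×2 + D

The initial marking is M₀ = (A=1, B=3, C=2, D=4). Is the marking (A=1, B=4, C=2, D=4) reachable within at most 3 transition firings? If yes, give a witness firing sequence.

depth 0: 1 marking
depth 1: 3 markings reached so far
depth 2: 3 markings reached so far
(frontier empty at depth 2; search complete)
target is not among the 3 markings reachable within 3 steps

NO — not reachable within 3 firings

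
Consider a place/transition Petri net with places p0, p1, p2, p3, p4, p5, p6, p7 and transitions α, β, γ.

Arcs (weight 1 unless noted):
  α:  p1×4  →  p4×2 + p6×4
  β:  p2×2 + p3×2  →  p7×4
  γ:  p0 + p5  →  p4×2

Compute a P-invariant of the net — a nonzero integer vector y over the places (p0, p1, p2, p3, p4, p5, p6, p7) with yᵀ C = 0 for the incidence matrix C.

y = (p0:0, p1:0, p2:1, p3:-1, p4:0, p5:0, p6:0, p7:0)

Incidence matrix C (rows=places, cols=transitions):
        α    β    γ
   p0   0    0   -1
   p1  -4    0    0
   p2   0   -2    0
   p3   0   -2    0
   p4   2    0    2
   p5   0    0   -1
   p6   4    0    0
   p7   0    4    0

Candidate y = [0, 0, 1, -1, 0, 0, 0, 0]; check y·C column-wise:
  col α: 0·-4 + 1·0 + -1·0 + 0·2 + 0·4 = 0
  col β: 1·-2 + -1·-2 + 0·4 = 0
  col γ: 0·-1 + 1·0 + -1·0 + 0·2 + 0·-1 = 0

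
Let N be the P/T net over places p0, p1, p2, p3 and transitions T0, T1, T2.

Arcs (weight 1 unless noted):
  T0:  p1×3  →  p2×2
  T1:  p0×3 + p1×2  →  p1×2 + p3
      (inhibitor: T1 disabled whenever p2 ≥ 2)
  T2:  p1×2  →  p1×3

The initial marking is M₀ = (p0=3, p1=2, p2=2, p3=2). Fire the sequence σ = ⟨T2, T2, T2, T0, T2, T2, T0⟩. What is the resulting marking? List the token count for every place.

step 1: fire T2:  (p0=3, p1=2, p2=2, p3=2) → (p0=3, p1=3, p2=2, p3=2)
step 2: fire T2:  (p0=3, p1=3, p2=2, p3=2) → (p0=3, p1=4, p2=2, p3=2)
step 3: fire T2:  (p0=3, p1=4, p2=2, p3=2) → (p0=3, p1=5, p2=2, p3=2)
step 4: fire T0:  (p0=3, p1=5, p2=2, p3=2) → (p0=3, p1=2, p2=4, p3=2)
step 5: fire T2:  (p0=3, p1=2, p2=4, p3=2) → (p0=3, p1=3, p2=4, p3=2)
step 6: fire T2:  (p0=3, p1=3, p2=4, p3=2) → (p0=3, p1=4, p2=4, p3=2)
step 7: fire T0:  (p0=3, p1=4, p2=4, p3=2) → (p0=3, p1=1, p2=6, p3=2)

(p0=3, p1=1, p2=6, p3=2)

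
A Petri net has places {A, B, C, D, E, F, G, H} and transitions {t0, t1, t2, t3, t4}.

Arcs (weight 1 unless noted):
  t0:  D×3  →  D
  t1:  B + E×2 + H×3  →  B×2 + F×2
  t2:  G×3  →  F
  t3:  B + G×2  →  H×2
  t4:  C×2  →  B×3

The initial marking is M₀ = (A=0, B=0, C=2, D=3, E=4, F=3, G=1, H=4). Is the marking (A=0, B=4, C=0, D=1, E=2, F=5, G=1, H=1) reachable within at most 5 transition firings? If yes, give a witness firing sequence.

YES — reachable via ⟨t0, t4, t1⟩ (3 firings)

step 1: fire t0:  (A=0, B=0, C=2, D=3, E=4, F=3, G=1, H=4) → (A=0, B=0, C=2, D=1, E=4, F=3, G=1, H=4)
step 2: fire t4:  (A=0, B=0, C=2, D=1, E=4, F=3, G=1, H=4) → (A=0, B=3, C=0, D=1, E=4, F=3, G=1, H=4)
step 3: fire t1:  (A=0, B=3, C=0, D=1, E=4, F=3, G=1, H=4) → (A=0, B=4, C=0, D=1, E=2, F=5, G=1, H=1)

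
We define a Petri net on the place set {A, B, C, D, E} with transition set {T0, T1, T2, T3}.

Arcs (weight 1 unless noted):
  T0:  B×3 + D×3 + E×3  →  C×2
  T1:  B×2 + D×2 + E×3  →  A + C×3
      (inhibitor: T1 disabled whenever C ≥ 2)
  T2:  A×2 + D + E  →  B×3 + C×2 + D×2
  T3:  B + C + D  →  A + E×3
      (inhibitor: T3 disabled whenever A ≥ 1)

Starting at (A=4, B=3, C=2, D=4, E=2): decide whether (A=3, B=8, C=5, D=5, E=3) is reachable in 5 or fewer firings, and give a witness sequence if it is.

depth 0: 1 marking
depth 1: 2 markings reached so far
depth 2: 3 markings reached so far
depth 3: 4 markings reached so far
depth 4: 5 markings reached so far
depth 5: 5 markings reached so far
(frontier empty at depth 5; search complete)
target is not among the 5 markings reachable within 5 steps

NO — not reachable within 5 firings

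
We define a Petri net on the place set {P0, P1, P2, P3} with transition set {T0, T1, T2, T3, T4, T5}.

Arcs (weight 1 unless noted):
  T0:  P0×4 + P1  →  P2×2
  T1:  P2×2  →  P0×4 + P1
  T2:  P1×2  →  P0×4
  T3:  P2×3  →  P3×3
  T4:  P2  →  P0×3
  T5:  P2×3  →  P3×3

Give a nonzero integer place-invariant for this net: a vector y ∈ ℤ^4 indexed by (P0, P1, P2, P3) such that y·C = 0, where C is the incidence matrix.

Incidence matrix C (rows=places, cols=transitions):
       T0   T1   T2   T3   T4   T5
   P0  -4    4    4    0    3    0
   P1  -1    1   -2    0    0    0
   P2   2   -2    0   -3   -1   -3
   P3   0    0    0    3    0    3

Candidate y = [1, 2, 3, 3]; check y·C column-wise:
  col T0: 1·-4 + 2·-1 + 3·2 + 3·0 = 0
  col T1: 1·4 + 2·1 + 3·-2 + 3·0 = 0
  col T2: 1·4 + 2·-2 + 3·0 + 3·0 = 0
  col T3: 1·0 + 2·0 + 3·-3 + 3·3 = 0
  col T4: 1·3 + 2·0 + 3·-1 + 3·0 = 0
  col T5: 1·0 + 2·0 + 3·-3 + 3·3 = 0

y = (P0:1, P1:2, P2:3, P3:3)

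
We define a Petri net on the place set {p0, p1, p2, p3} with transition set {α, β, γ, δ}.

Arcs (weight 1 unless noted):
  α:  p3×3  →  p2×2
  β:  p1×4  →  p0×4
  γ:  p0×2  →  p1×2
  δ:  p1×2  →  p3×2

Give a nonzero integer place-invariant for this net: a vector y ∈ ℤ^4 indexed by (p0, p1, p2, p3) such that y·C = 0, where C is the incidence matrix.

Incidence matrix C (rows=places, cols=transitions):
        α    β    γ    δ
   p0   0    4   -2    0
   p1   0   -4    2   -2
   p2   2    0    0    0
   p3  -3    0    0    2

Candidate y = [2, 2, 3, 2]; check y·C column-wise:
  col α: 2·0 + 2·0 + 3·2 + 2·-3 = 0
  col β: 2·4 + 2·-4 + 3·0 + 2·0 = 0
  col γ: 2·-2 + 2·2 + 3·0 + 2·0 = 0
  col δ: 2·0 + 2·-2 + 3·0 + 2·2 = 0

y = (p0:2, p1:2, p2:3, p3:2)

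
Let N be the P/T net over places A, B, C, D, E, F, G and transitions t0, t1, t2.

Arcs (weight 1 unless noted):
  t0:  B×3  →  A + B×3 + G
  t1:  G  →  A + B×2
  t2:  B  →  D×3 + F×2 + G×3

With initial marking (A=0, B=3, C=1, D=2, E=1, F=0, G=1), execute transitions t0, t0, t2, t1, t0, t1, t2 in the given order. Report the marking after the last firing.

(A=5, B=5, C=1, D=8, E=1, F=4, G=8)

step 1: fire t0:  (A=0, B=3, C=1, D=2, E=1, F=0, G=1) → (A=1, B=3, C=1, D=2, E=1, F=0, G=2)
step 2: fire t0:  (A=1, B=3, C=1, D=2, E=1, F=0, G=2) → (A=2, B=3, C=1, D=2, E=1, F=0, G=3)
step 3: fire t2:  (A=2, B=3, C=1, D=2, E=1, F=0, G=3) → (A=2, B=2, C=1, D=5, E=1, F=2, G=6)
step 4: fire t1:  (A=2, B=2, C=1, D=5, E=1, F=2, G=6) → (A=3, B=4, C=1, D=5, E=1, F=2, G=5)
step 5: fire t0:  (A=3, B=4, C=1, D=5, E=1, F=2, G=5) → (A=4, B=4, C=1, D=5, E=1, F=2, G=6)
step 6: fire t1:  (A=4, B=4, C=1, D=5, E=1, F=2, G=6) → (A=5, B=6, C=1, D=5, E=1, F=2, G=5)
step 7: fire t2:  (A=5, B=6, C=1, D=5, E=1, F=2, G=5) → (A=5, B=5, C=1, D=8, E=1, F=4, G=8)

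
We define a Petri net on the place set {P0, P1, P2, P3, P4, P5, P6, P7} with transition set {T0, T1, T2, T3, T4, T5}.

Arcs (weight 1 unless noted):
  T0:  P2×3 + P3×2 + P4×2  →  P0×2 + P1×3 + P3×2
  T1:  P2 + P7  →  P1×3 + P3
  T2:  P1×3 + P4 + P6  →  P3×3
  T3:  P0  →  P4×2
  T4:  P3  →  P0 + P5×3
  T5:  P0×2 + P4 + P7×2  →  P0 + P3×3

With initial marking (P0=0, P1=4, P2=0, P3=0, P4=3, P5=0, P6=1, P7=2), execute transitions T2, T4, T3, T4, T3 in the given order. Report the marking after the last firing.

step 1: fire T2:  (P0=0, P1=4, P2=0, P3=0, P4=3, P5=0, P6=1, P7=2) → (P0=0, P1=1, P2=0, P3=3, P4=2, P5=0, P6=0, P7=2)
step 2: fire T4:  (P0=0, P1=1, P2=0, P3=3, P4=2, P5=0, P6=0, P7=2) → (P0=1, P1=1, P2=0, P3=2, P4=2, P5=3, P6=0, P7=2)
step 3: fire T3:  (P0=1, P1=1, P2=0, P3=2, P4=2, P5=3, P6=0, P7=2) → (P0=0, P1=1, P2=0, P3=2, P4=4, P5=3, P6=0, P7=2)
step 4: fire T4:  (P0=0, P1=1, P2=0, P3=2, P4=4, P5=3, P6=0, P7=2) → (P0=1, P1=1, P2=0, P3=1, P4=4, P5=6, P6=0, P7=2)
step 5: fire T3:  (P0=1, P1=1, P2=0, P3=1, P4=4, P5=6, P6=0, P7=2) → (P0=0, P1=1, P2=0, P3=1, P4=6, P5=6, P6=0, P7=2)

(P0=0, P1=1, P2=0, P3=1, P4=6, P5=6, P6=0, P7=2)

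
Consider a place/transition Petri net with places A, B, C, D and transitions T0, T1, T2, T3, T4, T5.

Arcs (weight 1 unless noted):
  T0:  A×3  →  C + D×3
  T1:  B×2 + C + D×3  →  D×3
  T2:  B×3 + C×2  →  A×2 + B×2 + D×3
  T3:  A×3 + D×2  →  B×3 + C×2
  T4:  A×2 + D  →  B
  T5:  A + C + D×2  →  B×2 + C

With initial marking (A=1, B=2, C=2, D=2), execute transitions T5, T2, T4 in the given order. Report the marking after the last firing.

(A=0, B=4, C=0, D=2)

step 1: fire T5:  (A=1, B=2, C=2, D=2) → (A=0, B=4, C=2, D=0)
step 2: fire T2:  (A=0, B=4, C=2, D=0) → (A=2, B=3, C=0, D=3)
step 3: fire T4:  (A=2, B=3, C=0, D=3) → (A=0, B=4, C=0, D=2)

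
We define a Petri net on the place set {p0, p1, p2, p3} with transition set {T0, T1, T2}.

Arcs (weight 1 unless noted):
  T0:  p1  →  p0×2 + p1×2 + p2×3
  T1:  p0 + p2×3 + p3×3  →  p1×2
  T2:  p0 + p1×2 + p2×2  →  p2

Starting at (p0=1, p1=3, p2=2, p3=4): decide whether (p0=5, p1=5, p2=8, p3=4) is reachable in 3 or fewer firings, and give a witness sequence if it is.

step 1: fire T0:  (p0=1, p1=3, p2=2, p3=4) → (p0=3, p1=4, p2=5, p3=4)
step 2: fire T0:  (p0=3, p1=4, p2=5, p3=4) → (p0=5, p1=5, p2=8, p3=4)

YES — reachable via ⟨T0, T0⟩ (2 firings)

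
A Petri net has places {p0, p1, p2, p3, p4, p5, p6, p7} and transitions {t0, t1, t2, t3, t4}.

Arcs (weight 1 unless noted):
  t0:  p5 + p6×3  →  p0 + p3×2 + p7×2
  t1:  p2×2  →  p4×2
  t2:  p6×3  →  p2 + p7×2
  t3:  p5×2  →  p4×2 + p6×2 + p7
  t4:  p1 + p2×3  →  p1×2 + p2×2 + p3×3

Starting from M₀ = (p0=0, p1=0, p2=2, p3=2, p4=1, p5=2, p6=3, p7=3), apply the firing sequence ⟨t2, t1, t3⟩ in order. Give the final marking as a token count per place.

step 1: fire t2:  (p0=0, p1=0, p2=2, p3=2, p4=1, p5=2, p6=3, p7=3) → (p0=0, p1=0, p2=3, p3=2, p4=1, p5=2, p6=0, p7=5)
step 2: fire t1:  (p0=0, p1=0, p2=3, p3=2, p4=1, p5=2, p6=0, p7=5) → (p0=0, p1=0, p2=1, p3=2, p4=3, p5=2, p6=0, p7=5)
step 3: fire t3:  (p0=0, p1=0, p2=1, p3=2, p4=3, p5=2, p6=0, p7=5) → (p0=0, p1=0, p2=1, p3=2, p4=5, p5=0, p6=2, p7=6)

(p0=0, p1=0, p2=1, p3=2, p4=5, p5=0, p6=2, p7=6)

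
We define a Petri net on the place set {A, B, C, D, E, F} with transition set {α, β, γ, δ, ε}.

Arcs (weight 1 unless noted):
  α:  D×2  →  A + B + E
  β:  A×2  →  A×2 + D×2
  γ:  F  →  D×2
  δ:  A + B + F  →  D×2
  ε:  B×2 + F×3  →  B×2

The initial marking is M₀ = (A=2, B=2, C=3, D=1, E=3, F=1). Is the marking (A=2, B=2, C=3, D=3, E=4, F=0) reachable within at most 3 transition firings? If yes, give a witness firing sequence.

YES — reachable via ⟨β, α, δ⟩ (3 firings)

step 1: fire β:  (A=2, B=2, C=3, D=1, E=3, F=1) → (A=2, B=2, C=3, D=3, E=3, F=1)
step 2: fire α:  (A=2, B=2, C=3, D=3, E=3, F=1) → (A=3, B=3, C=3, D=1, E=4, F=1)
step 3: fire δ:  (A=3, B=3, C=3, D=1, E=4, F=1) → (A=2, B=2, C=3, D=3, E=4, F=0)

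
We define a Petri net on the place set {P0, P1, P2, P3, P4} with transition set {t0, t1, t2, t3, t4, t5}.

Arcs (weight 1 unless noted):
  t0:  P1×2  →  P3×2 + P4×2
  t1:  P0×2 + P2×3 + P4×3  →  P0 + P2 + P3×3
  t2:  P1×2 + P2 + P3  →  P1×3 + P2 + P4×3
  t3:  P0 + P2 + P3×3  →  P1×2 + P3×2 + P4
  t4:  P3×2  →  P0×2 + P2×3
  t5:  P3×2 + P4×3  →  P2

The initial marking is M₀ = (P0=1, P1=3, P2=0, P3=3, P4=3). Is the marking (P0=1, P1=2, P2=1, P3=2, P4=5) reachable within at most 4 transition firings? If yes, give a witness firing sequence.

step 1: fire t5:  (P0=1, P1=3, P2=0, P3=3, P4=3) → (P0=1, P1=3, P2=1, P3=1, P4=0)
step 2: fire t2:  (P0=1, P1=3, P2=1, P3=1, P4=0) → (P0=1, P1=4, P2=1, P3=0, P4=3)
step 3: fire t0:  (P0=1, P1=4, P2=1, P3=0, P4=3) → (P0=1, P1=2, P2=1, P3=2, P4=5)

YES — reachable via ⟨t5, t2, t0⟩ (3 firings)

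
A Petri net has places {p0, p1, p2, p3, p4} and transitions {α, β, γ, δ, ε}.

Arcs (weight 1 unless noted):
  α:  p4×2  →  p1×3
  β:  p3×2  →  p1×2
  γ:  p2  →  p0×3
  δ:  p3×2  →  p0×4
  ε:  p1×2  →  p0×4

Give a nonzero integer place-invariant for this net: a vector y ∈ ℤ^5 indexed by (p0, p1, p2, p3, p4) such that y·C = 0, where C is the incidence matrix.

Incidence matrix C (rows=places, cols=transitions):
        α    β    γ    δ    ε
   p0   0    0    3    4    4
   p1   3    2    0    0   -2
   p2   0    0   -1    0    0
   p3   0   -2    0   -2    0
   p4  -2    0    0    0    0

Candidate y = [1, 2, 3, 2, 3]; check y·C column-wise:
  col α: 1·0 + 2·3 + 3·0 + 2·0 + 3·-2 = 0
  col β: 1·0 + 2·2 + 3·0 + 2·-2 + 3·0 = 0
  col γ: 1·3 + 2·0 + 3·-1 + 2·0 + 3·0 = 0
  col δ: 1·4 + 2·0 + 3·0 + 2·-2 + 3·0 = 0
  col ε: 1·4 + 2·-2 + 3·0 + 2·0 + 3·0 = 0

y = (p0:1, p1:2, p2:3, p3:2, p4:3)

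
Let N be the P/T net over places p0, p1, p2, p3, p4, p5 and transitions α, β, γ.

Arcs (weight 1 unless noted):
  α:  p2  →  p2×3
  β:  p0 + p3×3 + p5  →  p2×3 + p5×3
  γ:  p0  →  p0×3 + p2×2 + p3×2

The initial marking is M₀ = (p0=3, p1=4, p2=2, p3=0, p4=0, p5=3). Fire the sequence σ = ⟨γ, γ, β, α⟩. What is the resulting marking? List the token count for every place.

step 1: fire γ:  (p0=3, p1=4, p2=2, p3=0, p4=0, p5=3) → (p0=5, p1=4, p2=4, p3=2, p4=0, p5=3)
step 2: fire γ:  (p0=5, p1=4, p2=4, p3=2, p4=0, p5=3) → (p0=7, p1=4, p2=6, p3=4, p4=0, p5=3)
step 3: fire β:  (p0=7, p1=4, p2=6, p3=4, p4=0, p5=3) → (p0=6, p1=4, p2=9, p3=1, p4=0, p5=5)
step 4: fire α:  (p0=6, p1=4, p2=9, p3=1, p4=0, p5=5) → (p0=6, p1=4, p2=11, p3=1, p4=0, p5=5)

(p0=6, p1=4, p2=11, p3=1, p4=0, p5=5)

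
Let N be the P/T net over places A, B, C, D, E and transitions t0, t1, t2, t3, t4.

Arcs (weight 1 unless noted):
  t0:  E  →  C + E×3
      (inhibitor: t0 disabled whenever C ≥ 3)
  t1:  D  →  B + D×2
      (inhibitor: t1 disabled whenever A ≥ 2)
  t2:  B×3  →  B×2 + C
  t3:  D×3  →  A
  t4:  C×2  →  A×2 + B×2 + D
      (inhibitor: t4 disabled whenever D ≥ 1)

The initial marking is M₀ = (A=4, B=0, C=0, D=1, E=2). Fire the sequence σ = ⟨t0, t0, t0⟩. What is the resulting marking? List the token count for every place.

(A=4, B=0, C=3, D=1, E=8)

step 1: fire t0:  (A=4, B=0, C=0, D=1, E=2) → (A=4, B=0, C=1, D=1, E=4)
step 2: fire t0:  (A=4, B=0, C=1, D=1, E=4) → (A=4, B=0, C=2, D=1, E=6)
step 3: fire t0:  (A=4, B=0, C=2, D=1, E=6) → (A=4, B=0, C=3, D=1, E=8)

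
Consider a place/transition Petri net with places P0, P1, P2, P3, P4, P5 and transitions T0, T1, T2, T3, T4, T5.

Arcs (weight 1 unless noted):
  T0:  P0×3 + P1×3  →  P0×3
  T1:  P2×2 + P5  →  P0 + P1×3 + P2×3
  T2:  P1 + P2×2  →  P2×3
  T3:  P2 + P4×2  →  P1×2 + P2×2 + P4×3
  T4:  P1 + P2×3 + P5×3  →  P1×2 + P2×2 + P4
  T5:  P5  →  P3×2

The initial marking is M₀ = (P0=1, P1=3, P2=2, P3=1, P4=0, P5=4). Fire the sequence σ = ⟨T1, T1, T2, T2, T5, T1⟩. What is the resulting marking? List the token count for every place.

(P0=4, P1=10, P2=7, P3=3, P4=0, P5=0)

step 1: fire T1:  (P0=1, P1=3, P2=2, P3=1, P4=0, P5=4) → (P0=2, P1=6, P2=3, P3=1, P4=0, P5=3)
step 2: fire T1:  (P0=2, P1=6, P2=3, P3=1, P4=0, P5=3) → (P0=3, P1=9, P2=4, P3=1, P4=0, P5=2)
step 3: fire T2:  (P0=3, P1=9, P2=4, P3=1, P4=0, P5=2) → (P0=3, P1=8, P2=5, P3=1, P4=0, P5=2)
step 4: fire T2:  (P0=3, P1=8, P2=5, P3=1, P4=0, P5=2) → (P0=3, P1=7, P2=6, P3=1, P4=0, P5=2)
step 5: fire T5:  (P0=3, P1=7, P2=6, P3=1, P4=0, P5=2) → (P0=3, P1=7, P2=6, P3=3, P4=0, P5=1)
step 6: fire T1:  (P0=3, P1=7, P2=6, P3=3, P4=0, P5=1) → (P0=4, P1=10, P2=7, P3=3, P4=0, P5=0)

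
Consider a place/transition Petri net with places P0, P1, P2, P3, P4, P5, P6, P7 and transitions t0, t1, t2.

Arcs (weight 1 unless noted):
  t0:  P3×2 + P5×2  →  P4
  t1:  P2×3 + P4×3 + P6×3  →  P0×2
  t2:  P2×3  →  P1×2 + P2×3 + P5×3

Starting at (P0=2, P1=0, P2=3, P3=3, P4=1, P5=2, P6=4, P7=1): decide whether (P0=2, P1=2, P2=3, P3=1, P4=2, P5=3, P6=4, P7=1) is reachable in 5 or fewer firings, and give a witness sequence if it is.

YES — reachable via ⟨t0, t2⟩ (2 firings)

step 1: fire t0:  (P0=2, P1=0, P2=3, P3=3, P4=1, P5=2, P6=4, P7=1) → (P0=2, P1=0, P2=3, P3=1, P4=2, P5=0, P6=4, P7=1)
step 2: fire t2:  (P0=2, P1=0, P2=3, P3=1, P4=2, P5=0, P6=4, P7=1) → (P0=2, P1=2, P2=3, P3=1, P4=2, P5=3, P6=4, P7=1)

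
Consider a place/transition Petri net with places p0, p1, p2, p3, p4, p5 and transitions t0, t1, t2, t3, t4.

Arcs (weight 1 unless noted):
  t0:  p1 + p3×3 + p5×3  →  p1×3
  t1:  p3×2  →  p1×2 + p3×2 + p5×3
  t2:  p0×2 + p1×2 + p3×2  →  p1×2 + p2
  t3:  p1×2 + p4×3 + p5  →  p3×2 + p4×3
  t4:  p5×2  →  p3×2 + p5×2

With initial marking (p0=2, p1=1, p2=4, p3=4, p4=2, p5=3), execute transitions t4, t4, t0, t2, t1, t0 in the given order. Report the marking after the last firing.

step 1: fire t4:  (p0=2, p1=1, p2=4, p3=4, p4=2, p5=3) → (p0=2, p1=1, p2=4, p3=6, p4=2, p5=3)
step 2: fire t4:  (p0=2, p1=1, p2=4, p3=6, p4=2, p5=3) → (p0=2, p1=1, p2=4, p3=8, p4=2, p5=3)
step 3: fire t0:  (p0=2, p1=1, p2=4, p3=8, p4=2, p5=3) → (p0=2, p1=3, p2=4, p3=5, p4=2, p5=0)
step 4: fire t2:  (p0=2, p1=3, p2=4, p3=5, p4=2, p5=0) → (p0=0, p1=3, p2=5, p3=3, p4=2, p5=0)
step 5: fire t1:  (p0=0, p1=3, p2=5, p3=3, p4=2, p5=0) → (p0=0, p1=5, p2=5, p3=3, p4=2, p5=3)
step 6: fire t0:  (p0=0, p1=5, p2=5, p3=3, p4=2, p5=3) → (p0=0, p1=7, p2=5, p3=0, p4=2, p5=0)

(p0=0, p1=7, p2=5, p3=0, p4=2, p5=0)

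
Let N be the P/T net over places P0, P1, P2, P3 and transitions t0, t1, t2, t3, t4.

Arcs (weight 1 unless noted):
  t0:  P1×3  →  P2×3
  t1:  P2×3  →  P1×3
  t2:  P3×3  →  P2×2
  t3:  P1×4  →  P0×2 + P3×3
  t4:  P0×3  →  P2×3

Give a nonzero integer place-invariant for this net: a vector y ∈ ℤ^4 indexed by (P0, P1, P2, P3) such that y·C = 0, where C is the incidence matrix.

y = (P0:3, P1:3, P2:3, P3:2)

Incidence matrix C (rows=places, cols=transitions):
       t0   t1   t2   t3   t4
   P0   0    0    0    2   -3
   P1  -3    3    0   -4    0
   P2   3   -3    2    0    3
   P3   0    0   -3    3    0

Candidate y = [3, 3, 3, 2]; check y·C column-wise:
  col t0: 3·0 + 3·-3 + 3·3 + 2·0 = 0
  col t1: 3·0 + 3·3 + 3·-3 + 2·0 = 0
  col t2: 3·0 + 3·0 + 3·2 + 2·-3 = 0
  col t3: 3·2 + 3·-4 + 3·0 + 2·3 = 0
  col t4: 3·-3 + 3·0 + 3·3 + 2·0 = 0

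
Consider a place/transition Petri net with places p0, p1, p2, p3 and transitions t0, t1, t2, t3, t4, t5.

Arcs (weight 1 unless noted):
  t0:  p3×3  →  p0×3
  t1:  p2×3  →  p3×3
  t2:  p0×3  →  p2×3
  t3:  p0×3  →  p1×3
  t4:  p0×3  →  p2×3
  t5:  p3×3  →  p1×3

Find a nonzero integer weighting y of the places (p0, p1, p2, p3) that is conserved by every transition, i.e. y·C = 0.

Incidence matrix C (rows=places, cols=transitions):
       t0   t1   t2   t3   t4   t5
   p0   3    0   -3   -3   -3    0
   p1   0    0    0    3    0    3
   p2   0   -3    3    0    3    0
   p3  -3    3    0    0    0   -3

Candidate y = [1, 1, 1, 1]; check y·C column-wise:
  col t0: 1·3 + 1·0 + 1·0 + 1·-3 = 0
  col t1: 1·0 + 1·0 + 1·-3 + 1·3 = 0
  col t2: 1·-3 + 1·0 + 1·3 + 1·0 = 0
  col t3: 1·-3 + 1·3 + 1·0 + 1·0 = 0
  col t4: 1·-3 + 1·0 + 1·3 + 1·0 = 0
  col t5: 1·0 + 1·3 + 1·0 + 1·-3 = 0

y = (p0:1, p1:1, p2:1, p3:1)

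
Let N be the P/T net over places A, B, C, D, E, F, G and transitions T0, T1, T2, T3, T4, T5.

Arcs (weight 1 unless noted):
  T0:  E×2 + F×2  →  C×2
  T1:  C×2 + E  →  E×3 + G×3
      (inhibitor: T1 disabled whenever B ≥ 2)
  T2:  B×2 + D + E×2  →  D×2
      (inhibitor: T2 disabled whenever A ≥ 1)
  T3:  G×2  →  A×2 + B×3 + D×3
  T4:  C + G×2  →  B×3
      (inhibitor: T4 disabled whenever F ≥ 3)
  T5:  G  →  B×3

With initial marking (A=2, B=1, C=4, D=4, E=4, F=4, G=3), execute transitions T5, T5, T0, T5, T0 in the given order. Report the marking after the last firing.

(A=2, B=10, C=8, D=4, E=0, F=0, G=0)

step 1: fire T5:  (A=2, B=1, C=4, D=4, E=4, F=4, G=3) → (A=2, B=4, C=4, D=4, E=4, F=4, G=2)
step 2: fire T5:  (A=2, B=4, C=4, D=4, E=4, F=4, G=2) → (A=2, B=7, C=4, D=4, E=4, F=4, G=1)
step 3: fire T0:  (A=2, B=7, C=4, D=4, E=4, F=4, G=1) → (A=2, B=7, C=6, D=4, E=2, F=2, G=1)
step 4: fire T5:  (A=2, B=7, C=6, D=4, E=2, F=2, G=1) → (A=2, B=10, C=6, D=4, E=2, F=2, G=0)
step 5: fire T0:  (A=2, B=10, C=6, D=4, E=2, F=2, G=0) → (A=2, B=10, C=8, D=4, E=0, F=0, G=0)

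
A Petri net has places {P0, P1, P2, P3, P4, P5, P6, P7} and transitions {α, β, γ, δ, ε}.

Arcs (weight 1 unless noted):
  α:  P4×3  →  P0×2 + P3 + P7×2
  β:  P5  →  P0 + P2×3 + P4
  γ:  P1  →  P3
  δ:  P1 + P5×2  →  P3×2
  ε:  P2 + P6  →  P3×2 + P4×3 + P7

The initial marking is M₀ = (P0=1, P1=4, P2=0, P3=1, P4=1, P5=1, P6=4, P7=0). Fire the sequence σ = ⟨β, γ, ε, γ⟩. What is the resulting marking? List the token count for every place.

(P0=2, P1=2, P2=2, P3=5, P4=5, P5=0, P6=3, P7=1)

step 1: fire β:  (P0=1, P1=4, P2=0, P3=1, P4=1, P5=1, P6=4, P7=0) → (P0=2, P1=4, P2=3, P3=1, P4=2, P5=0, P6=4, P7=0)
step 2: fire γ:  (P0=2, P1=4, P2=3, P3=1, P4=2, P5=0, P6=4, P7=0) → (P0=2, P1=3, P2=3, P3=2, P4=2, P5=0, P6=4, P7=0)
step 3: fire ε:  (P0=2, P1=3, P2=3, P3=2, P4=2, P5=0, P6=4, P7=0) → (P0=2, P1=3, P2=2, P3=4, P4=5, P5=0, P6=3, P7=1)
step 4: fire γ:  (P0=2, P1=3, P2=2, P3=4, P4=5, P5=0, P6=3, P7=1) → (P0=2, P1=2, P2=2, P3=5, P4=5, P5=0, P6=3, P7=1)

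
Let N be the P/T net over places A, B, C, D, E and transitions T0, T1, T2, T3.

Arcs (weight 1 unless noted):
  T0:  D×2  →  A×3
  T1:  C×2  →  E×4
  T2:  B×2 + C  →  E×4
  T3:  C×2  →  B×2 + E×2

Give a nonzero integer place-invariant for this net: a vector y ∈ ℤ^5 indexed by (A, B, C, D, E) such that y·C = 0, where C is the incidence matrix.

Incidence matrix C (rows=places, cols=transitions):
       T0   T1   T2   T3
    A   3    0    0    0
    B   0    0   -2    2
    C   0   -2   -1   -2
    D  -2    0    0    0
    E   0    4    4    2

Candidate y = [2, 0, 0, 3, 0]; check y·C column-wise:
  col T0: 2·3 + 3·-2 = 0
  col T1: 2·0 + 0·-2 + 3·0 + 0·4 = 0
  col T2: 2·0 + 0·-2 + 0·-1 + 3·0 + 0·4 = 0
  col T3: 2·0 + 0·2 + 0·-2 + 3·0 + 0·2 = 0

y = (A:2, B:0, C:0, D:3, E:0)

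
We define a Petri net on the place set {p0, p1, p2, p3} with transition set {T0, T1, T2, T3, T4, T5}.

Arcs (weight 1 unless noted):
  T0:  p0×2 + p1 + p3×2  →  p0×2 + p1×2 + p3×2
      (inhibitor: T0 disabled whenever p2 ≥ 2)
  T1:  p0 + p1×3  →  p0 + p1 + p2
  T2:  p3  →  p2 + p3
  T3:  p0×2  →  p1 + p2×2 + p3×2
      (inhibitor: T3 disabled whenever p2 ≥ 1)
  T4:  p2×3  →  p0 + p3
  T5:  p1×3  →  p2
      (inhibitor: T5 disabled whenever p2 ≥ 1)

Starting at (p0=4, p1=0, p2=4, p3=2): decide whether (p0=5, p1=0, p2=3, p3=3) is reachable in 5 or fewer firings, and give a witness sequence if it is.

YES — reachable via ⟨T2, T2, T4⟩ (3 firings)

step 1: fire T2:  (p0=4, p1=0, p2=4, p3=2) → (p0=4, p1=0, p2=5, p3=2)
step 2: fire T2:  (p0=4, p1=0, p2=5, p3=2) → (p0=4, p1=0, p2=6, p3=2)
step 3: fire T4:  (p0=4, p1=0, p2=6, p3=2) → (p0=5, p1=0, p2=3, p3=3)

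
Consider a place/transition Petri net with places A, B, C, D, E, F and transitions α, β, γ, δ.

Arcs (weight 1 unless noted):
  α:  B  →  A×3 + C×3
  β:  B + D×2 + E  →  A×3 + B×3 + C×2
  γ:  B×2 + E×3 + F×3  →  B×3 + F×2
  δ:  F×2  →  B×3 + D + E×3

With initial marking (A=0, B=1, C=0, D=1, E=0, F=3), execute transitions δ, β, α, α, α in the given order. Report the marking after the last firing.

(A=12, B=3, C=11, D=0, E=2, F=1)

step 1: fire δ:  (A=0, B=1, C=0, D=1, E=0, F=3) → (A=0, B=4, C=0, D=2, E=3, F=1)
step 2: fire β:  (A=0, B=4, C=0, D=2, E=3, F=1) → (A=3, B=6, C=2, D=0, E=2, F=1)
step 3: fire α:  (A=3, B=6, C=2, D=0, E=2, F=1) → (A=6, B=5, C=5, D=0, E=2, F=1)
step 4: fire α:  (A=6, B=5, C=5, D=0, E=2, F=1) → (A=9, B=4, C=8, D=0, E=2, F=1)
step 5: fire α:  (A=9, B=4, C=8, D=0, E=2, F=1) → (A=12, B=3, C=11, D=0, E=2, F=1)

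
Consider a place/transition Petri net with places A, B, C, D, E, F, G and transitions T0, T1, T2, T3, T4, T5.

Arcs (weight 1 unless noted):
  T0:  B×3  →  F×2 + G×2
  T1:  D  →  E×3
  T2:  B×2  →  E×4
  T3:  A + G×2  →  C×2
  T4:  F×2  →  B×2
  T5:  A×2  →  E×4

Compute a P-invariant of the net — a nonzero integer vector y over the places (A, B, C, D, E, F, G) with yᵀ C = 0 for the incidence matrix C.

y = (A:2, B:2, C:2, D:3, E:1, F:2, G:1)

Incidence matrix C (rows=places, cols=transitions):
       T0   T1   T2   T3   T4   T5
    A   0    0    0   -1    0   -2
    B  -3    0   -2    0    2    0
    C   0    0    0    2    0    0
    D   0   -1    0    0    0    0
    E   0    3    4    0    0    4
    F   2    0    0    0   -2    0
    G   2    0    0   -2    0    0

Candidate y = [2, 2, 2, 3, 1, 2, 1]; check y·C column-wise:
  col T0: 2·0 + 2·-3 + 2·0 + 3·0 + 1·0 + 2·2 + 1·2 = 0
  col T1: 2·0 + 2·0 + 2·0 + 3·-1 + 1·3 + 2·0 + 1·0 = 0
  col T2: 2·0 + 2·-2 + 2·0 + 3·0 + 1·4 + 2·0 + 1·0 = 0
  col T3: 2·-1 + 2·0 + 2·2 + 3·0 + 1·0 + 2·0 + 1·-2 = 0
  col T4: 2·0 + 2·2 + 2·0 + 3·0 + 1·0 + 2·-2 + 1·0 = 0
  col T5: 2·-2 + 2·0 + 2·0 + 3·0 + 1·4 + 2·0 + 1·0 = 0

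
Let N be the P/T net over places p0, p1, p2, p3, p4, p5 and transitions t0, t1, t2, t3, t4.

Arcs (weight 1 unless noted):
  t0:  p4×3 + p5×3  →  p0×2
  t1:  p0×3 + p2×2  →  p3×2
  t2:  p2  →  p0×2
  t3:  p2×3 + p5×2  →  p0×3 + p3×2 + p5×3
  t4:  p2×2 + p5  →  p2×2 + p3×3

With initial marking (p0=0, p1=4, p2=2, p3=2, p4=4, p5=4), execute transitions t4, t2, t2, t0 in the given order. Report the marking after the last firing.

(p0=6, p1=4, p2=0, p3=5, p4=1, p5=0)

step 1: fire t4:  (p0=0, p1=4, p2=2, p3=2, p4=4, p5=4) → (p0=0, p1=4, p2=2, p3=5, p4=4, p5=3)
step 2: fire t2:  (p0=0, p1=4, p2=2, p3=5, p4=4, p5=3) → (p0=2, p1=4, p2=1, p3=5, p4=4, p5=3)
step 3: fire t2:  (p0=2, p1=4, p2=1, p3=5, p4=4, p5=3) → (p0=4, p1=4, p2=0, p3=5, p4=4, p5=3)
step 4: fire t0:  (p0=4, p1=4, p2=0, p3=5, p4=4, p5=3) → (p0=6, p1=4, p2=0, p3=5, p4=1, p5=0)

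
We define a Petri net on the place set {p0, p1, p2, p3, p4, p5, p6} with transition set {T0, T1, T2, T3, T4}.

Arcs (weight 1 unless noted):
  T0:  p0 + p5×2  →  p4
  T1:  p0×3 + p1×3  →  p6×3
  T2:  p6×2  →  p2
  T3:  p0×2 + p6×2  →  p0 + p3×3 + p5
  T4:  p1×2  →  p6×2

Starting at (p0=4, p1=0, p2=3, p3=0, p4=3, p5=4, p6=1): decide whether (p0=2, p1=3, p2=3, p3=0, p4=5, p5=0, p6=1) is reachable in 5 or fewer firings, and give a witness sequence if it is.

depth 0: 1 marking
depth 1: 2 markings reached so far
depth 2: 3 markings reached so far
depth 3: 3 markings reached so far
(frontier empty at depth 3; search complete)
target is not among the 3 markings reachable within 5 steps

NO — not reachable within 5 firings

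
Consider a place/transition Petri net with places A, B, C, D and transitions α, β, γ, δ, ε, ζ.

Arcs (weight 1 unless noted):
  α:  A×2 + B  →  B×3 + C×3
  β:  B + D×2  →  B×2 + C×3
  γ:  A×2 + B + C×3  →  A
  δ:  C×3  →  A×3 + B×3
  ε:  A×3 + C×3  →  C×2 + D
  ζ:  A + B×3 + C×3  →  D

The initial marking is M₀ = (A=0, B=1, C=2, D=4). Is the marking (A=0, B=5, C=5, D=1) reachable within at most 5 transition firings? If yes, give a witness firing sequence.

step 1: fire β:  (A=0, B=1, C=2, D=4) → (A=0, B=2, C=5, D=2)
step 2: fire β:  (A=0, B=2, C=5, D=2) → (A=0, B=3, C=8, D=0)
step 3: fire δ:  (A=0, B=3, C=8, D=0) → (A=3, B=6, C=5, D=0)
step 4: fire α:  (A=3, B=6, C=5, D=0) → (A=1, B=8, C=8, D=0)
step 5: fire ζ:  (A=1, B=8, C=8, D=0) → (A=0, B=5, C=5, D=1)

YES — reachable via ⟨β, β, δ, α, ζ⟩ (5 firings)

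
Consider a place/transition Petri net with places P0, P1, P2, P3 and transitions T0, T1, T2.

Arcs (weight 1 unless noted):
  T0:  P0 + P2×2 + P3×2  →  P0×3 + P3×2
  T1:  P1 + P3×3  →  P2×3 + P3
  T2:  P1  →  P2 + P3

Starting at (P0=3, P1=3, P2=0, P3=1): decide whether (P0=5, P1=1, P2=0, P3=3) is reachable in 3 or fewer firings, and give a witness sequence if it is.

step 1: fire T2:  (P0=3, P1=3, P2=0, P3=1) → (P0=3, P1=2, P2=1, P3=2)
step 2: fire T2:  (P0=3, P1=2, P2=1, P3=2) → (P0=3, P1=1, P2=2, P3=3)
step 3: fire T0:  (P0=3, P1=1, P2=2, P3=3) → (P0=5, P1=1, P2=0, P3=3)

YES — reachable via ⟨T2, T2, T0⟩ (3 firings)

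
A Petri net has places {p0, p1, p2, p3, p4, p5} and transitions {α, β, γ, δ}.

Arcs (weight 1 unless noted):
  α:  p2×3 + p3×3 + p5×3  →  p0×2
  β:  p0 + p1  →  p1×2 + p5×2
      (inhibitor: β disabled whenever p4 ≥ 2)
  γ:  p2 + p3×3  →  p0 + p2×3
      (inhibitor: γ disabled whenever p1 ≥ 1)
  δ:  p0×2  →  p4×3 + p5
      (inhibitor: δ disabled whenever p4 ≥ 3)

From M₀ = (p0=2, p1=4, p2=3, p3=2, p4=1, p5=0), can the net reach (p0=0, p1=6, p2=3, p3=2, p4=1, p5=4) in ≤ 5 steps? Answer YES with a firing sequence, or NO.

step 1: fire β:  (p0=2, p1=4, p2=3, p3=2, p4=1, p5=0) → (p0=1, p1=5, p2=3, p3=2, p4=1, p5=2)
step 2: fire β:  (p0=1, p1=5, p2=3, p3=2, p4=1, p5=2) → (p0=0, p1=6, p2=3, p3=2, p4=1, p5=4)

YES — reachable via ⟨β, β⟩ (2 firings)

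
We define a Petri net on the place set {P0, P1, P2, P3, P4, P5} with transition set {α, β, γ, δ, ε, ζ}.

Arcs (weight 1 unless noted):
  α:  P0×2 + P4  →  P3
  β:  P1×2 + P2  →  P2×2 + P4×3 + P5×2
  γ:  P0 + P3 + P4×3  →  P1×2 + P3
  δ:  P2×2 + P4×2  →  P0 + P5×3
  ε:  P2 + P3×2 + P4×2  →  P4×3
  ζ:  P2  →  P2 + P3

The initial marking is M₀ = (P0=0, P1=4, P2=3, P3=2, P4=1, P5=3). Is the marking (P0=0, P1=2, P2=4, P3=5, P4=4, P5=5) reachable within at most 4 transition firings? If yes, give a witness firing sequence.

step 1: fire β:  (P0=0, P1=4, P2=3, P3=2, P4=1, P5=3) → (P0=0, P1=2, P2=4, P3=2, P4=4, P5=5)
step 2: fire ζ:  (P0=0, P1=2, P2=4, P3=2, P4=4, P5=5) → (P0=0, P1=2, P2=4, P3=3, P4=4, P5=5)
step 3: fire ζ:  (P0=0, P1=2, P2=4, P3=3, P4=4, P5=5) → (P0=0, P1=2, P2=4, P3=4, P4=4, P5=5)
step 4: fire ζ:  (P0=0, P1=2, P2=4, P3=4, P4=4, P5=5) → (P0=0, P1=2, P2=4, P3=5, P4=4, P5=5)

YES — reachable via ⟨β, ζ, ζ, ζ⟩ (4 firings)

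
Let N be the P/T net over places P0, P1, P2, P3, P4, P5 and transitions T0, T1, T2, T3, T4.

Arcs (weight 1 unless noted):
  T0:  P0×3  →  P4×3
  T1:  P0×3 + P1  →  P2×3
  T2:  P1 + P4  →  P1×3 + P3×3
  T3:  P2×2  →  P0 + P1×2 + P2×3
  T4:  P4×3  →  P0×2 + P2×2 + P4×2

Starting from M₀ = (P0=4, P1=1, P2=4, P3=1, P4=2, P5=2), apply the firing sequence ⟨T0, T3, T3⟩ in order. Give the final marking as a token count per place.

(P0=3, P1=5, P2=6, P3=1, P4=5, P5=2)

step 1: fire T0:  (P0=4, P1=1, P2=4, P3=1, P4=2, P5=2) → (P0=1, P1=1, P2=4, P3=1, P4=5, P5=2)
step 2: fire T3:  (P0=1, P1=1, P2=4, P3=1, P4=5, P5=2) → (P0=2, P1=3, P2=5, P3=1, P4=5, P5=2)
step 3: fire T3:  (P0=2, P1=3, P2=5, P3=1, P4=5, P5=2) → (P0=3, P1=5, P2=6, P3=1, P4=5, P5=2)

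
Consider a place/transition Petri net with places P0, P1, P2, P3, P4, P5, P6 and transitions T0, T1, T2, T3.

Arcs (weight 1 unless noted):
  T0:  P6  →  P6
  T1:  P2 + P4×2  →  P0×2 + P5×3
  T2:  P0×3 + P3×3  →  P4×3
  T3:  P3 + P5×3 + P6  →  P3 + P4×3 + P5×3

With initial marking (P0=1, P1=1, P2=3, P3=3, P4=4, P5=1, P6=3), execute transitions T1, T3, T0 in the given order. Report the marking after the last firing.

step 1: fire T1:  (P0=1, P1=1, P2=3, P3=3, P4=4, P5=1, P6=3) → (P0=3, P1=1, P2=2, P3=3, P4=2, P5=4, P6=3)
step 2: fire T3:  (P0=3, P1=1, P2=2, P3=3, P4=2, P5=4, P6=3) → (P0=3, P1=1, P2=2, P3=3, P4=5, P5=4, P6=2)
step 3: fire T0:  (P0=3, P1=1, P2=2, P3=3, P4=5, P5=4, P6=2) → (P0=3, P1=1, P2=2, P3=3, P4=5, P5=4, P6=2)

(P0=3, P1=1, P2=2, P3=3, P4=5, P5=4, P6=2)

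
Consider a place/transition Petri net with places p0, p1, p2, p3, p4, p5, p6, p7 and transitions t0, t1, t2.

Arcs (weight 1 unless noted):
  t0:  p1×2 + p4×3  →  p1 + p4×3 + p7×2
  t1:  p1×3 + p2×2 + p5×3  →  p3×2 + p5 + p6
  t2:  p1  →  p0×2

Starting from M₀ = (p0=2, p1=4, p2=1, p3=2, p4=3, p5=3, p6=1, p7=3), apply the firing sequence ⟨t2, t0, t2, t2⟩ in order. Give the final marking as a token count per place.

(p0=8, p1=0, p2=1, p3=2, p4=3, p5=3, p6=1, p7=5)

step 1: fire t2:  (p0=2, p1=4, p2=1, p3=2, p4=3, p5=3, p6=1, p7=3) → (p0=4, p1=3, p2=1, p3=2, p4=3, p5=3, p6=1, p7=3)
step 2: fire t0:  (p0=4, p1=3, p2=1, p3=2, p4=3, p5=3, p6=1, p7=3) → (p0=4, p1=2, p2=1, p3=2, p4=3, p5=3, p6=1, p7=5)
step 3: fire t2:  (p0=4, p1=2, p2=1, p3=2, p4=3, p5=3, p6=1, p7=5) → (p0=6, p1=1, p2=1, p3=2, p4=3, p5=3, p6=1, p7=5)
step 4: fire t2:  (p0=6, p1=1, p2=1, p3=2, p4=3, p5=3, p6=1, p7=5) → (p0=8, p1=0, p2=1, p3=2, p4=3, p5=3, p6=1, p7=5)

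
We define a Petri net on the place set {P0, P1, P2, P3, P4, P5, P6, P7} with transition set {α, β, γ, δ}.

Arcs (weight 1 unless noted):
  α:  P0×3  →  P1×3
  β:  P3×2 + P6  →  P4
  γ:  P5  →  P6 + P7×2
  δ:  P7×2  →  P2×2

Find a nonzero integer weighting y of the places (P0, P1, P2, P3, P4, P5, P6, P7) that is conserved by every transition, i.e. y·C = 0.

Incidence matrix C (rows=places, cols=transitions):
        α    β    γ    δ
   P0  -3    0    0    0
   P1   3    0    0    0
   P2   0    0    0    2
   P3   0   -2    0    0
   P4   0    1    0    0
   P5   0    0   -1    0
   P6   0   -1    1    0
   P7   0    0    2   -2

Candidate y = [1, 1, 0, 0, 0, 0, 0, 0]; check y·C column-wise:
  col α: 1·-3 + 1·3 = 0
  col β: 1·0 + 1·0 + 0·-2 + 0·1 + 0·-1 = 0
  col γ: 1·0 + 1·0 + 0·-1 + 0·1 + 0·2 = 0
  col δ: 1·0 + 1·0 + 0·2 + 0·-2 = 0

y = (P0:1, P1:1, P2:0, P3:0, P4:0, P5:0, P6:0, P7:0)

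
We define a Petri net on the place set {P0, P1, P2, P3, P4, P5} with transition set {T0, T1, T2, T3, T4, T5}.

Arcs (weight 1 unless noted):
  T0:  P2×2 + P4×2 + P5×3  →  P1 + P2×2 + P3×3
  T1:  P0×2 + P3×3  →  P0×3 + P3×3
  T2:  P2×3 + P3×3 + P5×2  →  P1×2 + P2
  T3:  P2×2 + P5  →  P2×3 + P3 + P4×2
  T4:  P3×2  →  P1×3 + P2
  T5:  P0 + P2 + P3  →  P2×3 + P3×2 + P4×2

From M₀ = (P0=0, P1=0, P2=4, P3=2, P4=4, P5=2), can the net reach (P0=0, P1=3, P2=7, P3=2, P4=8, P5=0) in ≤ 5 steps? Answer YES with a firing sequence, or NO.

YES — reachable via ⟨T3, T3, T4⟩ (3 firings)

step 1: fire T3:  (P0=0, P1=0, P2=4, P3=2, P4=4, P5=2) → (P0=0, P1=0, P2=5, P3=3, P4=6, P5=1)
step 2: fire T3:  (P0=0, P1=0, P2=5, P3=3, P4=6, P5=1) → (P0=0, P1=0, P2=6, P3=4, P4=8, P5=0)
step 3: fire T4:  (P0=0, P1=0, P2=6, P3=4, P4=8, P5=0) → (P0=0, P1=3, P2=7, P3=2, P4=8, P5=0)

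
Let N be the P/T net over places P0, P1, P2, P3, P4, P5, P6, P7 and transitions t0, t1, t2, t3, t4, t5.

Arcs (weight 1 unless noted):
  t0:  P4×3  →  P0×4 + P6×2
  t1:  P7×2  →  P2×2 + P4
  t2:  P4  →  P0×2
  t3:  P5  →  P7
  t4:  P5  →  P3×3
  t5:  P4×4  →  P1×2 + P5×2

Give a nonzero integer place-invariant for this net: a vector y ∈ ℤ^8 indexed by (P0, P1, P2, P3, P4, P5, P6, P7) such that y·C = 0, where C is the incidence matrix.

Incidence matrix C (rows=places, cols=transitions):
       t0   t1   t2   t3   t4   t5
   P0   4    0    2    0    0    0
   P1   0    0    0    0    0    2
   P2   0    2    0    0    0    0
   P3   0    0    0    0    3    0
   P4  -3    1   -1    0    0   -4
   P5   0    0    0   -1   -1    2
   P6   2    0    0    0    0    0
   P7   0   -2    0    1    0    0

Candidate y = [1, 4, -1, 0, 2, 0, 1, 0]; check y·C column-wise:
  col t0: 1·4 + 4·0 + -1·0 + 2·-3 + 1·2 = 0
  col t1: 1·0 + 4·0 + -1·2 + 2·1 + 1·0 + 0·-2 = 0
  col t2: 1·2 + 4·0 + -1·0 + 2·-1 + 1·0 = 0
  col t3: 1·0 + 4·0 + -1·0 + 2·0 + 0·-1 + 1·0 + 0·1 = 0
  col t4: 1·0 + 4·0 + -1·0 + 0·3 + 2·0 + 0·-1 + 1·0 = 0
  col t5: 1·0 + 4·2 + -1·0 + 2·-4 + 0·2 + 1·0 = 0

y = (P0:1, P1:4, P2:-1, P3:0, P4:2, P5:0, P6:1, P7:0)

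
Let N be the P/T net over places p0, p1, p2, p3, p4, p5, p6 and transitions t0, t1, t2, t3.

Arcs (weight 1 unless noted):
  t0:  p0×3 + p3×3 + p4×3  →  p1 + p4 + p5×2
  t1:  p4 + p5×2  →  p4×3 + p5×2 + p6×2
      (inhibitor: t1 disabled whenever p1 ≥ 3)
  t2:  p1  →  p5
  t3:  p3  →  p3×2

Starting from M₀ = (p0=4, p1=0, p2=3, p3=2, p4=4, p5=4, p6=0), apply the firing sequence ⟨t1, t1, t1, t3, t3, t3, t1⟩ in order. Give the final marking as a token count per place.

(p0=4, p1=0, p2=3, p3=5, p4=12, p5=4, p6=8)

step 1: fire t1:  (p0=4, p1=0, p2=3, p3=2, p4=4, p5=4, p6=0) → (p0=4, p1=0, p2=3, p3=2, p4=6, p5=4, p6=2)
step 2: fire t1:  (p0=4, p1=0, p2=3, p3=2, p4=6, p5=4, p6=2) → (p0=4, p1=0, p2=3, p3=2, p4=8, p5=4, p6=4)
step 3: fire t1:  (p0=4, p1=0, p2=3, p3=2, p4=8, p5=4, p6=4) → (p0=4, p1=0, p2=3, p3=2, p4=10, p5=4, p6=6)
step 4: fire t3:  (p0=4, p1=0, p2=3, p3=2, p4=10, p5=4, p6=6) → (p0=4, p1=0, p2=3, p3=3, p4=10, p5=4, p6=6)
step 5: fire t3:  (p0=4, p1=0, p2=3, p3=3, p4=10, p5=4, p6=6) → (p0=4, p1=0, p2=3, p3=4, p4=10, p5=4, p6=6)
step 6: fire t3:  (p0=4, p1=0, p2=3, p3=4, p4=10, p5=4, p6=6) → (p0=4, p1=0, p2=3, p3=5, p4=10, p5=4, p6=6)
step 7: fire t1:  (p0=4, p1=0, p2=3, p3=5, p4=10, p5=4, p6=6) → (p0=4, p1=0, p2=3, p3=5, p4=12, p5=4, p6=8)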